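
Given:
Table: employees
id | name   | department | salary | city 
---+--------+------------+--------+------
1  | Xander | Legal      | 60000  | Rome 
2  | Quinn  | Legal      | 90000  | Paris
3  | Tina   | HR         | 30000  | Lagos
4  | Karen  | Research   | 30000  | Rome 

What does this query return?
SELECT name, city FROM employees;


Projecting columns: name, city

4 rows:
Xander, Rome
Quinn, Paris
Tina, Lagos
Karen, Rome


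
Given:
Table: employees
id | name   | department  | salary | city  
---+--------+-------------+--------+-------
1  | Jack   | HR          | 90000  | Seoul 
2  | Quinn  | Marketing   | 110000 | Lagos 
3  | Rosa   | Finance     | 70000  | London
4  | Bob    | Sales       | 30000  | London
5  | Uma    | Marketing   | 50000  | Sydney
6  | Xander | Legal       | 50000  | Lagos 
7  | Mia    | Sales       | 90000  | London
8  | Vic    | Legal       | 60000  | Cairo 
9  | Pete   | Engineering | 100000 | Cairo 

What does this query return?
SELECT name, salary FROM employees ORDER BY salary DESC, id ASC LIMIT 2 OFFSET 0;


Sort by salary DESC (id ASC tiebreak), then skip 0 and take 2
Rows 1 through 2

2 rows:
Quinn, 110000
Pete, 100000


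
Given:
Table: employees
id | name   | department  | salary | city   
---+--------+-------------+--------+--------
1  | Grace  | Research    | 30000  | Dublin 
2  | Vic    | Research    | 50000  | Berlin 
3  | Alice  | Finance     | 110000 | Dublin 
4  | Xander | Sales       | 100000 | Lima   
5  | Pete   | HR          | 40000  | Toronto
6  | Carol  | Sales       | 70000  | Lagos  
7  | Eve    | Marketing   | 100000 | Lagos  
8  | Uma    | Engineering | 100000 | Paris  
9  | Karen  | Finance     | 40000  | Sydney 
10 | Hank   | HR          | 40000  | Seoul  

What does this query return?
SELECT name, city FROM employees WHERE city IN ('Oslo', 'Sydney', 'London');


Filtering: city IN ('Oslo', 'Sydney', 'London')
Matching: 1 rows

1 rows:
Karen, Sydney


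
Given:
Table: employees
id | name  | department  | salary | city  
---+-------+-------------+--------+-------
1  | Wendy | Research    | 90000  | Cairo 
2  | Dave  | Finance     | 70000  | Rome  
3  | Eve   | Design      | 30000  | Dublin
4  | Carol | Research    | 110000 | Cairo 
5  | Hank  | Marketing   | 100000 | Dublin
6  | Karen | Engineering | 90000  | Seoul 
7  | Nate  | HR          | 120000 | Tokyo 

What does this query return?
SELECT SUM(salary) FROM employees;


SUM(salary) = 90000 + 70000 + 30000 + 110000 + 100000 + 90000 + 120000 = 610000

610000


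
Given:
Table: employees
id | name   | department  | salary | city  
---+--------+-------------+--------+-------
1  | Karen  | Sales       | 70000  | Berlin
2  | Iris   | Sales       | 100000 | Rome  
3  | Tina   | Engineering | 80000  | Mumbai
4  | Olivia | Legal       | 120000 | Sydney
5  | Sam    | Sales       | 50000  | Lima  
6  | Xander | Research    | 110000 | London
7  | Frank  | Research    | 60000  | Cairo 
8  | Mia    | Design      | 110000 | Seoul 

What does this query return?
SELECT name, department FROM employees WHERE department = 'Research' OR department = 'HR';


Filtering: department = 'Research' OR 'HR'
Matching: 2 rows

2 rows:
Xander, Research
Frank, Research


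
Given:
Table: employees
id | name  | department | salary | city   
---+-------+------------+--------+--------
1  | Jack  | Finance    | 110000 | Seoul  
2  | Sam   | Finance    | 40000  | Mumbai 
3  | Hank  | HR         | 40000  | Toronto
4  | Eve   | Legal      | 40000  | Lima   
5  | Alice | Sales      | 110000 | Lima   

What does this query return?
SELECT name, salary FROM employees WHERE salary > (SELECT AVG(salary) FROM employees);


Subquery: AVG(salary) = 68000.0
Filtering: salary > 68000.0
  Jack (110000) -> MATCH
  Alice (110000) -> MATCH


2 rows:
Jack, 110000
Alice, 110000


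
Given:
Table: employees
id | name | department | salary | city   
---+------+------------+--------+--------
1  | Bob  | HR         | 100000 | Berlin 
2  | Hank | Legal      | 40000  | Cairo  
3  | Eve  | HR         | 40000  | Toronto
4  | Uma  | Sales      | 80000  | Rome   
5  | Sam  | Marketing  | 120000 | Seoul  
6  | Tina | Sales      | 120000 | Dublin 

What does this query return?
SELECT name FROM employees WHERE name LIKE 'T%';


LIKE 'T%' matches names starting with 'T'
Matching: 1

1 rows:
Tina


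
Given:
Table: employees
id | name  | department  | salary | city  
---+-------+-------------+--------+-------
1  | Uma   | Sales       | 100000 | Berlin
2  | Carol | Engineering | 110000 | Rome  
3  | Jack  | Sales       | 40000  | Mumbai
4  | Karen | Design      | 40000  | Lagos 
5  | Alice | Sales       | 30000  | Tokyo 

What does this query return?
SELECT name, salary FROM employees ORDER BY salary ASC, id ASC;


Sorting by salary ASC, then id ASC for ties

5 rows:
Alice, 30000
Jack, 40000
Karen, 40000
Uma, 100000
Carol, 110000


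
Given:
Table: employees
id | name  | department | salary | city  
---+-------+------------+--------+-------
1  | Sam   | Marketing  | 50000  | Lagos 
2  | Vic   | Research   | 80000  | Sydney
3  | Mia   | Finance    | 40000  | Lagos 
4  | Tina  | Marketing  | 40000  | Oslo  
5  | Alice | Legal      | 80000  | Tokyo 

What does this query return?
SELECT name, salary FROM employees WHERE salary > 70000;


Filtering: salary > 70000
Matching: 2 rows

2 rows:
Vic, 80000
Alice, 80000


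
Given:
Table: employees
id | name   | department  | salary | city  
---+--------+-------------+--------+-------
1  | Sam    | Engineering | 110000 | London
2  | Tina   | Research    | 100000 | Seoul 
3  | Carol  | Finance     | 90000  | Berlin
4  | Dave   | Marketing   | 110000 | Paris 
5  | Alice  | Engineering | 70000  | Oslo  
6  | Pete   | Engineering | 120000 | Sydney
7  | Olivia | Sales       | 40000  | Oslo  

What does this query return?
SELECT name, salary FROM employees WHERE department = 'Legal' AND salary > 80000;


Filtering: department = 'Legal' AND salary > 80000
Matching: 0 rows

Empty result set (0 rows)


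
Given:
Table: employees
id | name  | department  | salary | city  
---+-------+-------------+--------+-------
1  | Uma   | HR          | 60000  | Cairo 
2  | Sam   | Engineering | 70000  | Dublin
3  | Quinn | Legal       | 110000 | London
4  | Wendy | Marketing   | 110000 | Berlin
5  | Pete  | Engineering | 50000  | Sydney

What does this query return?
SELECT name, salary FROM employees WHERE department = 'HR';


Filtering: department = 'HR'
Matching rows: 1

1 rows:
Uma, 60000


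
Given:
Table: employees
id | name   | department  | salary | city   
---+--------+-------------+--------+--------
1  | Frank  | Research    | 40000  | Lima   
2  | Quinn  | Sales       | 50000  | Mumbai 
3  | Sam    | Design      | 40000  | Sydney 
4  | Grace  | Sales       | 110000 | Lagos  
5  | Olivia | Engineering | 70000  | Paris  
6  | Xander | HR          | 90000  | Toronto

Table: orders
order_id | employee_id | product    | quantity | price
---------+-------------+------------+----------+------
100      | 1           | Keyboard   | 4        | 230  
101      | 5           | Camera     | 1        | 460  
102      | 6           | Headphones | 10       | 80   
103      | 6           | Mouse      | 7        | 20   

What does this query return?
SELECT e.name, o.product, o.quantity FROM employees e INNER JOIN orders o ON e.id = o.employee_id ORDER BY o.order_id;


Joining employees.id = orders.employee_id:
  employee Frank (id=1) -> order Keyboard
  employee Olivia (id=5) -> order Camera
  employee Xander (id=6) -> order Headphones
  employee Xander (id=6) -> order Mouse


4 rows:
Frank, Keyboard, 4
Olivia, Camera, 1
Xander, Headphones, 10
Xander, Mouse, 7


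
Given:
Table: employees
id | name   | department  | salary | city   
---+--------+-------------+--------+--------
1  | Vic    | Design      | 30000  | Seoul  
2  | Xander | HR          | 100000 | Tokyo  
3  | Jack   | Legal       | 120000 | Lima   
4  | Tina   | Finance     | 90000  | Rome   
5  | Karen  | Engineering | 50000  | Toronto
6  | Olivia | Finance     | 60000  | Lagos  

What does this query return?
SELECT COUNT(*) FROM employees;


COUNT(*) counts all rows

6


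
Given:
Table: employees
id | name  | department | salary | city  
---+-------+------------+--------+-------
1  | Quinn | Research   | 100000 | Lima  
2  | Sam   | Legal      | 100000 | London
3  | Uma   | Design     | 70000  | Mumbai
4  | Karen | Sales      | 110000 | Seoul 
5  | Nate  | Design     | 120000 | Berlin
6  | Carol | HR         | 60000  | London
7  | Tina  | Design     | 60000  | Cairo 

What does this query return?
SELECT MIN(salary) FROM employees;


Salaries: 100000, 100000, 70000, 110000, 120000, 60000, 60000
MIN = 60000

60000


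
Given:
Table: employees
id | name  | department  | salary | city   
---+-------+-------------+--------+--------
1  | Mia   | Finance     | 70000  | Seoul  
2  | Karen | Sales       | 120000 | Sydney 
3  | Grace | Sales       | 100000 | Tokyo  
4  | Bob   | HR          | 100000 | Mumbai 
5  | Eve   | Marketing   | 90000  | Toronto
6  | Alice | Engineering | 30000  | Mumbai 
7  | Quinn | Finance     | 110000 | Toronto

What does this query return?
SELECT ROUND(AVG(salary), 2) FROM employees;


SUM(salary) = 620000
COUNT = 7
ROUND(AVG, 2) = ROUND(620000 / 7, 2) = 88571.43

88571.43


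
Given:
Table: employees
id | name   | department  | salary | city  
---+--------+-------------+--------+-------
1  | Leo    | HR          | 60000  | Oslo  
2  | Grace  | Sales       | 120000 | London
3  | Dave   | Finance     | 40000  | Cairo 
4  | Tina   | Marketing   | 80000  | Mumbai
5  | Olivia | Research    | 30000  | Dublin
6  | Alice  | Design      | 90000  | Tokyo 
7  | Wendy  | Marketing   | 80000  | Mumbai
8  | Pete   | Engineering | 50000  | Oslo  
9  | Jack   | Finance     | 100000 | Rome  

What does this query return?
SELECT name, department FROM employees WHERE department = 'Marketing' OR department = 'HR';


Filtering: department = 'Marketing' OR 'HR'
Matching: 3 rows

3 rows:
Leo, HR
Tina, Marketing
Wendy, Marketing


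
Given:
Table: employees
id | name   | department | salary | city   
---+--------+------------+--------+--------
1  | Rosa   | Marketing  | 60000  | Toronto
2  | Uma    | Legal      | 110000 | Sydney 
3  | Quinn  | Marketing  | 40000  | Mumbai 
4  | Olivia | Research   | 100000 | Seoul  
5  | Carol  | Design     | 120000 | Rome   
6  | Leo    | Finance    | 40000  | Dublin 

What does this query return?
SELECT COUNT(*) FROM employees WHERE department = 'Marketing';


Counting rows where department = 'Marketing'
  Rosa -> MATCH
  Quinn -> MATCH


2


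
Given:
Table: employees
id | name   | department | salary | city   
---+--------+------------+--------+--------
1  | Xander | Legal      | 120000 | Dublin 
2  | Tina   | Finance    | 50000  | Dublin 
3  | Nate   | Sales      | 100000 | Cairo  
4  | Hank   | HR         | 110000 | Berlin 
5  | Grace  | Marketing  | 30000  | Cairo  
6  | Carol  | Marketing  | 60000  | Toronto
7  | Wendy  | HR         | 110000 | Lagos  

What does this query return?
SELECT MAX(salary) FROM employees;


Salaries: 120000, 50000, 100000, 110000, 30000, 60000, 110000
MAX = 120000

120000


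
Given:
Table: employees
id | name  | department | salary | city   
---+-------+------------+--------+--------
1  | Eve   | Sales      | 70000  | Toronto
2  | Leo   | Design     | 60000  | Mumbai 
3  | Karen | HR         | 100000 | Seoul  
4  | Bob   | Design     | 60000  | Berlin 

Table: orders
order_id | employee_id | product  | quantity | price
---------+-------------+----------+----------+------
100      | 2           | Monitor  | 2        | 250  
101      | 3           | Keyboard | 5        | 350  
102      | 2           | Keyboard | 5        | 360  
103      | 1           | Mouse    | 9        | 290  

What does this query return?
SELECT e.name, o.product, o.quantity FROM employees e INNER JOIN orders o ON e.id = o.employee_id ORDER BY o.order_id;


Joining employees.id = orders.employee_id:
  employee Leo (id=2) -> order Monitor
  employee Karen (id=3) -> order Keyboard
  employee Leo (id=2) -> order Keyboard
  employee Eve (id=1) -> order Mouse


4 rows:
Leo, Monitor, 2
Karen, Keyboard, 5
Leo, Keyboard, 5
Eve, Mouse, 9


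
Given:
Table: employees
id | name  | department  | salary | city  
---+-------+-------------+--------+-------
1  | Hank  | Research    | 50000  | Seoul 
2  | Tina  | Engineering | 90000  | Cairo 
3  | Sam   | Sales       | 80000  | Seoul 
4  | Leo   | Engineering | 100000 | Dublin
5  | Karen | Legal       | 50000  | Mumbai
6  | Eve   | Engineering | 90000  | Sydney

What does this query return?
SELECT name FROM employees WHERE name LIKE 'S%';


LIKE 'S%' matches names starting with 'S'
Matching: 1

1 rows:
Sam


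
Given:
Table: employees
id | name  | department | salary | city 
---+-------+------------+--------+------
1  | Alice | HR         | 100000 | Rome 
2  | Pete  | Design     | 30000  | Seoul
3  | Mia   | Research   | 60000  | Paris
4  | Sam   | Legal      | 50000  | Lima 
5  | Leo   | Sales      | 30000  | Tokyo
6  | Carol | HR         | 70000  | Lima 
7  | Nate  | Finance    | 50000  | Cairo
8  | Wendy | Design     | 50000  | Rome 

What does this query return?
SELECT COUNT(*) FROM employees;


COUNT(*) counts all rows

8


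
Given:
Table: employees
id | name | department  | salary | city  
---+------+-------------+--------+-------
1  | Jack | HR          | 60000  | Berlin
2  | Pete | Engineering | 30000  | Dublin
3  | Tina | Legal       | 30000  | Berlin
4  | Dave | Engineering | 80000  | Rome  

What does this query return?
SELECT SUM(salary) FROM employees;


SUM(salary) = 60000 + 30000 + 30000 + 80000 = 200000

200000


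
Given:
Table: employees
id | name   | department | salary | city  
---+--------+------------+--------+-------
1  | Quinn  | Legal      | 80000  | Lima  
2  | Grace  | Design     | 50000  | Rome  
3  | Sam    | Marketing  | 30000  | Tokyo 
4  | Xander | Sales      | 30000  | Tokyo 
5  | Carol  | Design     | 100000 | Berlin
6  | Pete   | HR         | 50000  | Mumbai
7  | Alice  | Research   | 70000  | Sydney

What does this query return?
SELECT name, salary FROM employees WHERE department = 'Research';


Filtering: department = 'Research'
Matching rows: 1

1 rows:
Alice, 70000


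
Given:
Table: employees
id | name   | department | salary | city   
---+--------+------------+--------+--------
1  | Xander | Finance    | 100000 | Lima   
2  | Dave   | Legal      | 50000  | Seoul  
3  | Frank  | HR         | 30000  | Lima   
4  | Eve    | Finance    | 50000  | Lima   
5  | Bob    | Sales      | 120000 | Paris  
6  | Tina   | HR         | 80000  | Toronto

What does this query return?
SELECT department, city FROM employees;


Projecting columns: department, city

6 rows:
Finance, Lima
Legal, Seoul
HR, Lima
Finance, Lima
Sales, Paris
HR, Toronto


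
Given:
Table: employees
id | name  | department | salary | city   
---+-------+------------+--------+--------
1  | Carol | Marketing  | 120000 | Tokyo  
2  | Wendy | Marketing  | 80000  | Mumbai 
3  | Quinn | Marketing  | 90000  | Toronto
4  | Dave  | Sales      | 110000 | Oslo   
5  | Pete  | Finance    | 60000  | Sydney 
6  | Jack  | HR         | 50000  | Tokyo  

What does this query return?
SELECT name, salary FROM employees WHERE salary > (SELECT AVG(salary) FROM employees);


Subquery: AVG(salary) = 85000.0
Filtering: salary > 85000.0
  Carol (120000) -> MATCH
  Quinn (90000) -> MATCH
  Dave (110000) -> MATCH


3 rows:
Carol, 120000
Quinn, 90000
Dave, 110000


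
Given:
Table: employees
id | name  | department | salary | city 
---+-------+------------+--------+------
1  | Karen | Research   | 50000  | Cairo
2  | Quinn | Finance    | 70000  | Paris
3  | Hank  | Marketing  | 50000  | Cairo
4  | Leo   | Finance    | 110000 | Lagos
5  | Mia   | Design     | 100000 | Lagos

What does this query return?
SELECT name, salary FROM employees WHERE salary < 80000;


Filtering: salary < 80000
Matching: 3 rows

3 rows:
Karen, 50000
Quinn, 70000
Hank, 50000


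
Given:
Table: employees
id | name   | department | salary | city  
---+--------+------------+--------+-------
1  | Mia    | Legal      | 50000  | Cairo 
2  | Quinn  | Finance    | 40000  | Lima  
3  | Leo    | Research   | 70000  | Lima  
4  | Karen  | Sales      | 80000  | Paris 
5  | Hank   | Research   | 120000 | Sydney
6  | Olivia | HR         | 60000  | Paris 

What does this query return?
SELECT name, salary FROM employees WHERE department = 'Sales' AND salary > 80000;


Filtering: department = 'Sales' AND salary > 80000
Matching: 0 rows

Empty result set (0 rows)


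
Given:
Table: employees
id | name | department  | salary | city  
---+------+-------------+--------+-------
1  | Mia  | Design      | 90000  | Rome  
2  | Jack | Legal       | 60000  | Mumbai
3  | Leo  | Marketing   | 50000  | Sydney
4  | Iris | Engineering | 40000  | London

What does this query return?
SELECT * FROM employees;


SELECT * returns all 4 rows with all columns

4 rows:
1, Mia, Design, 90000, Rome
2, Jack, Legal, 60000, Mumbai
3, Leo, Marketing, 50000, Sydney
4, Iris, Engineering, 40000, London


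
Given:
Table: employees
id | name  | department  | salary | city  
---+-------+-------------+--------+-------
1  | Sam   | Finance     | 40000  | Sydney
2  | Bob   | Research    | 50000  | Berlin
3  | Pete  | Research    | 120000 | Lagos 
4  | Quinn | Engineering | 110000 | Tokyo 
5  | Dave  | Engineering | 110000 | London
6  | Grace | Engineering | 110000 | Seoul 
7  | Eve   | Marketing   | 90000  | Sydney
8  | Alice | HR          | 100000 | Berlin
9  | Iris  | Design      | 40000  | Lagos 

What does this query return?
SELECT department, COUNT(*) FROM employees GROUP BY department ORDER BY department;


Assigning each row to its department group:
  Sam -> Finance
  Bob -> Research
  Pete -> Research
  Quinn -> Engineering
  Dave -> Engineering
  Grace -> Engineering
  Eve -> Marketing
  Alice -> HR
  Iris -> Design


6 groups:
Design, 1
Engineering, 3
Finance, 1
HR, 1
Marketing, 1
Research, 2


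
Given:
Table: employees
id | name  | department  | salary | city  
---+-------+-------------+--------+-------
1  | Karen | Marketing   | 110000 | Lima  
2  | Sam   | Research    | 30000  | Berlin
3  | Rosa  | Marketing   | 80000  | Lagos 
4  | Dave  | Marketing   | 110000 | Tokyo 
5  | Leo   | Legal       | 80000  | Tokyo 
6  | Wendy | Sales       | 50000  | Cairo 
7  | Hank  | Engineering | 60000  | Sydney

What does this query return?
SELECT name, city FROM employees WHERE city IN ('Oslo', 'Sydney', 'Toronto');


Filtering: city IN ('Oslo', 'Sydney', 'Toronto')
Matching: 1 rows

1 rows:
Hank, Sydney


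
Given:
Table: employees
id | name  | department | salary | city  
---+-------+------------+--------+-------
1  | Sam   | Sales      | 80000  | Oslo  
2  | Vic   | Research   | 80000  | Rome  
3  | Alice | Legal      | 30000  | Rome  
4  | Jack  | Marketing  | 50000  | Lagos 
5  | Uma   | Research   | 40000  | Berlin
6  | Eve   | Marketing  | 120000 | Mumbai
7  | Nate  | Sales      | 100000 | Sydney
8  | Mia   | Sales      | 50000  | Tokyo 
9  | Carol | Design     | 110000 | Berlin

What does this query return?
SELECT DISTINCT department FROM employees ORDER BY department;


All 'department' values (row order): Sales, Research, Legal, Marketing, Research, Marketing, Sales, Sales, Design
Removing duplicates leaves 5 unique value(s).

5 values:
Design
Legal
Marketing
Research
Sales


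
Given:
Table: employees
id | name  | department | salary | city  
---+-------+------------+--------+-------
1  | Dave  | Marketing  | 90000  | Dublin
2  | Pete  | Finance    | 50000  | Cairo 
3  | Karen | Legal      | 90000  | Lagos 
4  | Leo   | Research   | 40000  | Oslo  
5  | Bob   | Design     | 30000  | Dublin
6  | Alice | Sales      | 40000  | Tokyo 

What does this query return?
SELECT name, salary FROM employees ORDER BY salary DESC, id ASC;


Sorting by salary DESC, then id ASC for ties

6 rows:
Dave, 90000
Karen, 90000
Pete, 50000
Leo, 40000
Alice, 40000
Bob, 30000


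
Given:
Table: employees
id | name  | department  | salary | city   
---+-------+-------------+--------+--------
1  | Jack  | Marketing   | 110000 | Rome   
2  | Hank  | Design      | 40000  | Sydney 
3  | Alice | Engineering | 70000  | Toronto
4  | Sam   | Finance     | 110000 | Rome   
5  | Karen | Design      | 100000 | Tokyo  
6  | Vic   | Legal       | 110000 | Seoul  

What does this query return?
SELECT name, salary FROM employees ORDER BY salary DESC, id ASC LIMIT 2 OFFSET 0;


Sort by salary DESC (id ASC tiebreak), then skip 0 and take 2
Rows 1 through 2

2 rows:
Jack, 110000
Sam, 110000


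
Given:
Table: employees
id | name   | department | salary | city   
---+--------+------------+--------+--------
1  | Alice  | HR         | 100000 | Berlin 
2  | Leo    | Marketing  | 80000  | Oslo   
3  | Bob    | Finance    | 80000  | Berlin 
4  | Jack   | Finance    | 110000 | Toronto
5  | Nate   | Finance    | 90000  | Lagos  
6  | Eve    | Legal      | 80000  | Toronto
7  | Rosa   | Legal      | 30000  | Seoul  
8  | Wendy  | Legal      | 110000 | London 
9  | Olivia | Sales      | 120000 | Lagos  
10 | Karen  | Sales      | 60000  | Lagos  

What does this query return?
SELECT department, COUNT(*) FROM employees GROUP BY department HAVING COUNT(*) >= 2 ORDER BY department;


Groups with count >= 2:
  Finance: 3 -> PASS
  Legal: 3 -> PASS
  Sales: 2 -> PASS
  HR: 1 -> filtered out
  Marketing: 1 -> filtered out


3 groups:
Finance, 3
Legal, 3
Sales, 2


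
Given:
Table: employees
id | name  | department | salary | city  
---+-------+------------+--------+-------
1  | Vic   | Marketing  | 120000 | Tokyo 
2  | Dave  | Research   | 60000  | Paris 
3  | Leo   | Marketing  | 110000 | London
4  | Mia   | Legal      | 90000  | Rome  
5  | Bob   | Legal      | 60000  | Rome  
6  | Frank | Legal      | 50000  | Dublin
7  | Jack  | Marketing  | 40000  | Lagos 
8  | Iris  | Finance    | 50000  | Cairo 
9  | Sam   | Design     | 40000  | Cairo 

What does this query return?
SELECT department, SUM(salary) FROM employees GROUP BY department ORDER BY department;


Summing salary within each department:
  Design: 40000 = 40000
  Finance: 50000 = 50000
  Legal: 90000 + 60000 + 50000 = 200000
  Marketing: 120000 + 110000 + 40000 = 270000
  Research: 60000 = 60000


5 groups:
Design, 40000
Finance, 50000
Legal, 200000
Marketing, 270000
Research, 60000


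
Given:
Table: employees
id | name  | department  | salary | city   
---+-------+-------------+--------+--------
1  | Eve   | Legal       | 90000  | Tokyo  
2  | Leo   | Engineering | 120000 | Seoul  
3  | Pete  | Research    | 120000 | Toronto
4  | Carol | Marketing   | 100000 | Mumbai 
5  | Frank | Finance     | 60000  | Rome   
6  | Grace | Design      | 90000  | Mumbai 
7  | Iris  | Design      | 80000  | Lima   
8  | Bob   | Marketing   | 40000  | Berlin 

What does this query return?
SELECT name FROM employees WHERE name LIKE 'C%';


LIKE 'C%' matches names starting with 'C'
Matching: 1

1 rows:
Carol


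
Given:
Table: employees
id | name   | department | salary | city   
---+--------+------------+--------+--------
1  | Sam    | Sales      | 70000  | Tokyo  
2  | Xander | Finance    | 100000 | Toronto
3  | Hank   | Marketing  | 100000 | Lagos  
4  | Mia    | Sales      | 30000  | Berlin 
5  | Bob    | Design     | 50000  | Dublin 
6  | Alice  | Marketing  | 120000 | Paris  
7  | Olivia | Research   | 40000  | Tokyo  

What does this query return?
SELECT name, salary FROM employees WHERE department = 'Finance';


Filtering: department = 'Finance'
Matching rows: 1

1 rows:
Xander, 100000


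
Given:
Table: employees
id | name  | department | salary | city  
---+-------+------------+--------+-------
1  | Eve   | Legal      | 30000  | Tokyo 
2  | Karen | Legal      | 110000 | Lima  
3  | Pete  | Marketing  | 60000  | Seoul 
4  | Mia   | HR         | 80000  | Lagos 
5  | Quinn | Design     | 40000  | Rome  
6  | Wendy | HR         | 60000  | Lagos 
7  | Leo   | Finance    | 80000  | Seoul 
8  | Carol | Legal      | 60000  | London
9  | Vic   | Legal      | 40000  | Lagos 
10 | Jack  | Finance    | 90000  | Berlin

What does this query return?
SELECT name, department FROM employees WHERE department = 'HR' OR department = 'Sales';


Filtering: department = 'HR' OR 'Sales'
Matching: 2 rows

2 rows:
Mia, HR
Wendy, HR


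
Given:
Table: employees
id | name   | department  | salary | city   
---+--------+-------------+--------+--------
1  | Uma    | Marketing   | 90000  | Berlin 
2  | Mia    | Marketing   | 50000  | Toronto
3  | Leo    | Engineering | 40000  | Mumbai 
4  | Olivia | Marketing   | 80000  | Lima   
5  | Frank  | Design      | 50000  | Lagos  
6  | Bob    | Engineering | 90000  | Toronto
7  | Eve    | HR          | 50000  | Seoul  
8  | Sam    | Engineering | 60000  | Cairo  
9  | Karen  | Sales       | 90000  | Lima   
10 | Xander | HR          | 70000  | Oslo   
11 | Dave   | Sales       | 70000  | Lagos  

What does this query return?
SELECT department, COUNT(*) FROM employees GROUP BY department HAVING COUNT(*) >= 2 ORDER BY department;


Groups with count >= 2:
  Engineering: 3 -> PASS
  HR: 2 -> PASS
  Marketing: 3 -> PASS
  Sales: 2 -> PASS
  Design: 1 -> filtered out


4 groups:
Engineering, 3
HR, 2
Marketing, 3
Sales, 2


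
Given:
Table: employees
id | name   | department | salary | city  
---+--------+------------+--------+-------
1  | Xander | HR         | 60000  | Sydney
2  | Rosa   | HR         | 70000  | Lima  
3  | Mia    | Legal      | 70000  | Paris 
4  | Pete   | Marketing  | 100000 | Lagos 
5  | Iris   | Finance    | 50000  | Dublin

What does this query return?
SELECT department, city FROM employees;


Projecting columns: department, city

5 rows:
HR, Sydney
HR, Lima
Legal, Paris
Marketing, Lagos
Finance, Dublin


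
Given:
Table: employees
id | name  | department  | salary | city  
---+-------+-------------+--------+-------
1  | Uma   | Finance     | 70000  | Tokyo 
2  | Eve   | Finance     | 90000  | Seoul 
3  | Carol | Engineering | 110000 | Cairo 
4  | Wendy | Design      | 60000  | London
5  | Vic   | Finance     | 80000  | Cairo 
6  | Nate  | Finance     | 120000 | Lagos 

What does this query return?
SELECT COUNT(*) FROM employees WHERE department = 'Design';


Counting rows where department = 'Design'
  Wendy -> MATCH


1


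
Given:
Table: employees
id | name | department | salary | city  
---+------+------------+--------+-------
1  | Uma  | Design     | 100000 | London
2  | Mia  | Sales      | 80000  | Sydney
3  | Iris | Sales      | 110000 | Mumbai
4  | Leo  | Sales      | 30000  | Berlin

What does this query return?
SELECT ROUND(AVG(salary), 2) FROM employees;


SUM(salary) = 320000
COUNT = 4
ROUND(AVG, 2) = ROUND(320000 / 4, 2) = 80000.0

80000.0


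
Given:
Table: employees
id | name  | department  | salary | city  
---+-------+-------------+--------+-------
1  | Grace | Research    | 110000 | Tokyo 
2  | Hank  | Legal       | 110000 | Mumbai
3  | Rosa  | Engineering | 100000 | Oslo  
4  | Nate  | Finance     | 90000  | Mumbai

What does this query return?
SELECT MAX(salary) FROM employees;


Salaries: 110000, 110000, 100000, 90000
MAX = 110000

110000


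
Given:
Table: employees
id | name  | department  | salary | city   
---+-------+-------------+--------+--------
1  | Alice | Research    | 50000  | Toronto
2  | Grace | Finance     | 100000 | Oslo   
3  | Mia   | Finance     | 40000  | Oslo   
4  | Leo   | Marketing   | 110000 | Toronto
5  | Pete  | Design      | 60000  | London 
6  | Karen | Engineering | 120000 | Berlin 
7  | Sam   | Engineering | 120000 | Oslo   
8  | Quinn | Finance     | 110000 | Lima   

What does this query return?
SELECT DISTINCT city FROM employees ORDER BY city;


All 'city' values (row order): Toronto, Oslo, Oslo, Toronto, London, Berlin, Oslo, Lima
Removing duplicates leaves 5 unique value(s).

5 values:
Berlin
Lima
London
Oslo
Toronto


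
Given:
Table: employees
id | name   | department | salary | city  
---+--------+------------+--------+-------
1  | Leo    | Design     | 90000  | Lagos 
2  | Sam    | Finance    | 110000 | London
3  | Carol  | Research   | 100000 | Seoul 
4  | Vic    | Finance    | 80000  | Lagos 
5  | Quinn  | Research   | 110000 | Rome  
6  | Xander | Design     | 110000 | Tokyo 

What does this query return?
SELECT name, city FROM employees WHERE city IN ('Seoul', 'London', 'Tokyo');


Filtering: city IN ('Seoul', 'London', 'Tokyo')
Matching: 3 rows

3 rows:
Sam, London
Carol, Seoul
Xander, Tokyo


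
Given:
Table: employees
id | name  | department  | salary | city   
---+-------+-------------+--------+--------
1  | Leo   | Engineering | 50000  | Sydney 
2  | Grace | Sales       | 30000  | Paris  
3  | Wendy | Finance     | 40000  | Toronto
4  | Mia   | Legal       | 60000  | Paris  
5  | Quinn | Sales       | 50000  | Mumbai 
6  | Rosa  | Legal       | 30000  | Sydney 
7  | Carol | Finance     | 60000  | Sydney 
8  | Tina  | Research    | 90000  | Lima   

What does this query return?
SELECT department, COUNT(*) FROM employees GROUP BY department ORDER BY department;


Assigning each row to its department group:
  Leo -> Engineering
  Grace -> Sales
  Wendy -> Finance
  Mia -> Legal
  Quinn -> Sales
  Rosa -> Legal
  Carol -> Finance
  Tina -> Research


5 groups:
Engineering, 1
Finance, 2
Legal, 2
Research, 1
Sales, 2


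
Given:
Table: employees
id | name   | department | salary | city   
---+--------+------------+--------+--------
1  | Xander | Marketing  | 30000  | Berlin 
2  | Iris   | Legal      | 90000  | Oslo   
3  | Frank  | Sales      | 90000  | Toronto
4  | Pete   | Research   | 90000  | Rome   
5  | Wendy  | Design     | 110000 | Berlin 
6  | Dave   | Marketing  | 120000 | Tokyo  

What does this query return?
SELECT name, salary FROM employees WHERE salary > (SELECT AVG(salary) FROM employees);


Subquery: AVG(salary) = 88333.33
Filtering: salary > 88333.33
  Iris (90000) -> MATCH
  Frank (90000) -> MATCH
  Pete (90000) -> MATCH
  Wendy (110000) -> MATCH
  Dave (120000) -> MATCH


5 rows:
Iris, 90000
Frank, 90000
Pete, 90000
Wendy, 110000
Dave, 120000


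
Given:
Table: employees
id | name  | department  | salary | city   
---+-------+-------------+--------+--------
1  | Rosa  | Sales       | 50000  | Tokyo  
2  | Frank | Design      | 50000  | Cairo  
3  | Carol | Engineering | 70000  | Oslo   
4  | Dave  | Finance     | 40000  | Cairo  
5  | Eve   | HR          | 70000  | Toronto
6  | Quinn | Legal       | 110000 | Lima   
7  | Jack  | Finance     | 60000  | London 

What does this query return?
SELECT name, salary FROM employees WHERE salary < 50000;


Filtering: salary < 50000
Matching: 1 rows

1 rows:
Dave, 40000


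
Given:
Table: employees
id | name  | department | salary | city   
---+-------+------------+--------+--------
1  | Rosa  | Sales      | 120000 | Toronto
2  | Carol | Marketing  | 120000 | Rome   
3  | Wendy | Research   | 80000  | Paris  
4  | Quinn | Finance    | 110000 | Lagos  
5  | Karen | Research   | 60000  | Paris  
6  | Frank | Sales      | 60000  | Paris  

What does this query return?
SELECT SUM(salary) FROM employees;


SUM(salary) = 120000 + 120000 + 80000 + 110000 + 60000 + 60000 = 550000

550000


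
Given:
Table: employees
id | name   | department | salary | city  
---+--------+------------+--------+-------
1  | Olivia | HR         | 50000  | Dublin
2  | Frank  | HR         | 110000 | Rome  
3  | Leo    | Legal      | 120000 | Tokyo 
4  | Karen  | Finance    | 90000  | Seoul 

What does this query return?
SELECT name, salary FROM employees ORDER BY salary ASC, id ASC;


Sorting by salary ASC, then id ASC for ties

4 rows:
Olivia, 50000
Karen, 90000
Frank, 110000
Leo, 120000


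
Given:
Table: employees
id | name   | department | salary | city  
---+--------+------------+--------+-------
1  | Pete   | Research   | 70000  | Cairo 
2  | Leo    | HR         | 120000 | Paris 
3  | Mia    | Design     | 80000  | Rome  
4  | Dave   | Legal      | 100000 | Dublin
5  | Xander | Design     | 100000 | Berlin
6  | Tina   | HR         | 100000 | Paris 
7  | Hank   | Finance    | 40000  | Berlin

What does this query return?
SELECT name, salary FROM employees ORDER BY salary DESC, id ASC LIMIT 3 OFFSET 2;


Sort by salary DESC (id ASC tiebreak), then skip 2 and take 3
Rows 3 through 5

3 rows:
Xander, 100000
Tina, 100000
Mia, 80000


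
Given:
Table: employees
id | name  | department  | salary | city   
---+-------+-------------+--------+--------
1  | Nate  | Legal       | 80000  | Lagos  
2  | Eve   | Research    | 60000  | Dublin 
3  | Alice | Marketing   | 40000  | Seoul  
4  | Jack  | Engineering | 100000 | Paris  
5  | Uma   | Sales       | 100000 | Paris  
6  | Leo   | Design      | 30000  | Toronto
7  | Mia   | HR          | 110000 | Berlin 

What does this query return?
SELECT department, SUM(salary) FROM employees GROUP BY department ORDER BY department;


Summing salary within each department:
  Design: 30000 = 30000
  Engineering: 100000 = 100000
  HR: 110000 = 110000
  Legal: 80000 = 80000
  Marketing: 40000 = 40000
  Research: 60000 = 60000
  Sales: 100000 = 100000


7 groups:
Design, 30000
Engineering, 100000
HR, 110000
Legal, 80000
Marketing, 40000
Research, 60000
Sales, 100000


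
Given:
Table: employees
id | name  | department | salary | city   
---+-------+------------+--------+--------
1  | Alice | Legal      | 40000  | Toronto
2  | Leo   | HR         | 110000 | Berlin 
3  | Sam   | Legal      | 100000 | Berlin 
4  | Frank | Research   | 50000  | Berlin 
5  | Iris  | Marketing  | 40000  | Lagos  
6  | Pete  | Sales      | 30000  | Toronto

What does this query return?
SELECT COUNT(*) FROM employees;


COUNT(*) counts all rows

6


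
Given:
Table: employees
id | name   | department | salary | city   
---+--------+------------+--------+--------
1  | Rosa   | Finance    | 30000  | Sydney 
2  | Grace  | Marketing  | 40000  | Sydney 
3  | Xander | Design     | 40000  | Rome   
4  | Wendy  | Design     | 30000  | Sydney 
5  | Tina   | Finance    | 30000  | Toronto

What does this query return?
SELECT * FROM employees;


SELECT * returns all 5 rows with all columns

5 rows:
1, Rosa, Finance, 30000, Sydney
2, Grace, Marketing, 40000, Sydney
3, Xander, Design, 40000, Rome
4, Wendy, Design, 30000, Sydney
5, Tina, Finance, 30000, Toronto


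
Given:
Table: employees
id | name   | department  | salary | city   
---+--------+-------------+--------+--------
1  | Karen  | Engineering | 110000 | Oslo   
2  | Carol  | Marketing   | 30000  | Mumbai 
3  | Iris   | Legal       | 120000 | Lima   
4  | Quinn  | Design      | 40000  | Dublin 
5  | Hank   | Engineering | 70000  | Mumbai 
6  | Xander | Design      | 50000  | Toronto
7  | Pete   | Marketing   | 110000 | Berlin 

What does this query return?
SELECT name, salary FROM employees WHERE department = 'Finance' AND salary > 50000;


Filtering: department = 'Finance' AND salary > 50000
Matching: 0 rows

Empty result set (0 rows)


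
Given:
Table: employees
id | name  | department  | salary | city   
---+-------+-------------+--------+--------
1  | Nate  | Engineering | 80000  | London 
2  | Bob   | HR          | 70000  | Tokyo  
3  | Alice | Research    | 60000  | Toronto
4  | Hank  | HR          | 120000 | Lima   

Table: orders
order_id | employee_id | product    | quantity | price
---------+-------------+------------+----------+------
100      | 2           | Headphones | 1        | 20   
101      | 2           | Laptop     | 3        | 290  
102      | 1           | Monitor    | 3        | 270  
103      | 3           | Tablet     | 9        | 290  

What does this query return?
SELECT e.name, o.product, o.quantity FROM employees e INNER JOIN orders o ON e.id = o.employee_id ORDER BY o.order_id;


Joining employees.id = orders.employee_id:
  employee Bob (id=2) -> order Headphones
  employee Bob (id=2) -> order Laptop
  employee Nate (id=1) -> order Monitor
  employee Alice (id=3) -> order Tablet


4 rows:
Bob, Headphones, 1
Bob, Laptop, 3
Nate, Monitor, 3
Alice, Tablet, 9


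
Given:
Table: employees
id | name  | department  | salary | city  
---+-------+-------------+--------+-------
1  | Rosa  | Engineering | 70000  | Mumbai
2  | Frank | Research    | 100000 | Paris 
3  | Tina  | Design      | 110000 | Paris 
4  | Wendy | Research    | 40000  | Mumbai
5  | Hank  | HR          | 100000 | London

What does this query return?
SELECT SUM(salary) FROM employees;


SUM(salary) = 70000 + 100000 + 110000 + 40000 + 100000 = 420000

420000


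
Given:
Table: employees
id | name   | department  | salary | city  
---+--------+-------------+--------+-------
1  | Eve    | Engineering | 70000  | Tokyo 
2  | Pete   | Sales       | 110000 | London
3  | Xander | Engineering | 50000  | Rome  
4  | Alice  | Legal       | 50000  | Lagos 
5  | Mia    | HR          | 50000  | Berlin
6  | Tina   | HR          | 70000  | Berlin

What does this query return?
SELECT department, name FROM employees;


Projecting columns: department, name

6 rows:
Engineering, Eve
Sales, Pete
Engineering, Xander
Legal, Alice
HR, Mia
HR, Tina


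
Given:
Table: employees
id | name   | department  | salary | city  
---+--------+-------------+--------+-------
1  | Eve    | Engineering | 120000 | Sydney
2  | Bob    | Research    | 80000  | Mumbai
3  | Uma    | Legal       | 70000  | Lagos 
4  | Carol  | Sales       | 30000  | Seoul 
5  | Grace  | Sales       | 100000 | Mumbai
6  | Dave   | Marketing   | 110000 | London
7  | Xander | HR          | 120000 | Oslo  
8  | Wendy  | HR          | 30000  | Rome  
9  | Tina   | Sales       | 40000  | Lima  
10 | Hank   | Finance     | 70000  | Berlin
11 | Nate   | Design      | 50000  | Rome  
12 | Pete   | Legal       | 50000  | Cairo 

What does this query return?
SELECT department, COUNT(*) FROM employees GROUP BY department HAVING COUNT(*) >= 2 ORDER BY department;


Groups with count >= 2:
  HR: 2 -> PASS
  Legal: 2 -> PASS
  Sales: 3 -> PASS
  Design: 1 -> filtered out
  Engineering: 1 -> filtered out
  Finance: 1 -> filtered out
  Marketing: 1 -> filtered out
  Research: 1 -> filtered out


3 groups:
HR, 2
Legal, 2
Sales, 3


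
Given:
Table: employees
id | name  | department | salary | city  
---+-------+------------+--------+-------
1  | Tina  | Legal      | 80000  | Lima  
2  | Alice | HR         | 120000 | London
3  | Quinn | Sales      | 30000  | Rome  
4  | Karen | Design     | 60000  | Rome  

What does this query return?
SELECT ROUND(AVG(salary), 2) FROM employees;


SUM(salary) = 290000
COUNT = 4
ROUND(AVG, 2) = ROUND(290000 / 4, 2) = 72500.0

72500.0


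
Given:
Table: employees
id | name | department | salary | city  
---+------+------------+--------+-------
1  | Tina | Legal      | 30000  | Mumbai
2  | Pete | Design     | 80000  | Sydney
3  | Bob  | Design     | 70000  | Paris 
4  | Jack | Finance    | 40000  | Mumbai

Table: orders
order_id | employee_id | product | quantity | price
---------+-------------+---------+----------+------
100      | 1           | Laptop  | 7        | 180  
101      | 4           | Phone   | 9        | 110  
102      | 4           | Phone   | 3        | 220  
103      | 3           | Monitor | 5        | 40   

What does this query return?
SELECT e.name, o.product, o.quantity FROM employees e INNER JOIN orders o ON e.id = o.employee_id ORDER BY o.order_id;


Joining employees.id = orders.employee_id:
  employee Tina (id=1) -> order Laptop
  employee Jack (id=4) -> order Phone
  employee Jack (id=4) -> order Phone
  employee Bob (id=3) -> order Monitor


4 rows:
Tina, Laptop, 7
Jack, Phone, 9
Jack, Phone, 3
Bob, Monitor, 5


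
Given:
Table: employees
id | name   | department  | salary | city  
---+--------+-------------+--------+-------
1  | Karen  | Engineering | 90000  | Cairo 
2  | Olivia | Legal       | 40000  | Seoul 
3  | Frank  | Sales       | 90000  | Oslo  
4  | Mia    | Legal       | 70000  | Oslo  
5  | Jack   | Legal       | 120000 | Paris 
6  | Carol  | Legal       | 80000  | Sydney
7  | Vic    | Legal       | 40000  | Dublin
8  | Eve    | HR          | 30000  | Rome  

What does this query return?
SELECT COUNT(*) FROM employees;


COUNT(*) counts all rows

8


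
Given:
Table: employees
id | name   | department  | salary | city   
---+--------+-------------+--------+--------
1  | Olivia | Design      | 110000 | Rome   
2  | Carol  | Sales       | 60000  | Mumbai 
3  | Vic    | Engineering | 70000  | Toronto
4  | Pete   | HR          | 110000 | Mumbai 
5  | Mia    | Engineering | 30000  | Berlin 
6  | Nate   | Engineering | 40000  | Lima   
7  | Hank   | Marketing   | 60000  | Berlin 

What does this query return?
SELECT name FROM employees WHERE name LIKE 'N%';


LIKE 'N%' matches names starting with 'N'
Matching: 1

1 rows:
Nate
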